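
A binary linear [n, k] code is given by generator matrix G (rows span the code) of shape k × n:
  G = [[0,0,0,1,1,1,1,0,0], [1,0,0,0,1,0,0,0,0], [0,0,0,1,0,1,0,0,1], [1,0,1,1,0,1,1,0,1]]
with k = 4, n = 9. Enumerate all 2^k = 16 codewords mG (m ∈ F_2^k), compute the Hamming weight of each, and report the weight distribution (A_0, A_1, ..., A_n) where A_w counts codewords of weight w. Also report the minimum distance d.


Weight distribution: A_0 = 1, A_2 = 2, A_3 = 6, A_4 = 3, A_5 = 2, A_6 = 2. Minimum distance d = 2.

Enumerate all 2^4 = 16 messages m ∈ F_2^4.
For each, compute codeword c = mG in F_2^9, then tally its weight.
  m = 0000 → c = 000000000, weight = 0.
  m = 1000 → c = 000111100, weight = 4.
  m = 0100 → c = 100010000, weight = 2.
  m = 1100 → c = 100101100, weight = 4.
  m = 0010 → c = 000101001, weight = 3.
  m = 1010 → c = 000010101, weight = 3.
  m = 0110 → c = 100111001, weight = 5.
  m = 1110 → c = 100000101, weight = 3.
  m = 0001 → c = 101101101, weight = 6.
  m = 1001 → c = 101010001, weight = 4.
  m = 0101 → c = 001111101, weight = 6.
  m = 1101 → c = 001000001, weight = 2.
  m = 0011 → c = 101000100, weight = 3.
  m = 1011 → c = 101111000, weight = 5.
  m = 0111 → c = 001010100, weight = 3.
  m = 1111 → c = 001101000, weight = 3.
Tally weights:
  weight 0: 1 codewords.
  weight 2: 2 codewords.
  weight 3: 6 codewords.
  weight 4: 3 codewords.
  weight 5: 2 codewords.
  weight 6: 2 codewords.
Minimum distance d = smallest w > 0 with A_w > 0 = 2.
Sanity: Σ A_w = 16 = 2^4 = 16 ✓.


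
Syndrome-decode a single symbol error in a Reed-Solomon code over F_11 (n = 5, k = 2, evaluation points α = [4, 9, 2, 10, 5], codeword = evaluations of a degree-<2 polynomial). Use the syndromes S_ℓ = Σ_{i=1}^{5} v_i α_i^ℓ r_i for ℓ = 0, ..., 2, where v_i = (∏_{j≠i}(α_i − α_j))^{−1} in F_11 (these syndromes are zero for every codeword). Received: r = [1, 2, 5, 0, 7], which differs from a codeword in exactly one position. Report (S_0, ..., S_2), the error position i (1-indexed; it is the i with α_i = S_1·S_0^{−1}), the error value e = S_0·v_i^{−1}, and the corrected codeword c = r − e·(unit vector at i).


S = (6, 8, 7), error at position 5, error magnitude e = 8, c = [1, 2, 5, 0, 10].

Step 1: column multipliers v_i = (∏_{j≠i}(α_i − α_j))^{−1} mod 11.
  i = 1 (α = 4): (4−9)(4−2)(4−10)(4−5) = (−5)·2·(−6)·(−1) = −60 ≡ 6, so v_1 = 6^{−1} = 2 (mod 11).
  i = 2 (α = 9): (9−4)(9−2)(9−10)(9−5) = 5·7·(−1)·4 = −140 ≡ 3, so v_2 = 3^{−1} = 4 (mod 11).
  i = 3 (α = 2): (2−4)(2−9)(2−10)(2−5) = (−2)·(−7)·(−8)·(−3) = 336 ≡ 6, so v_3 = 6^{−1} = 2 (mod 11).
  i = 4 (α = 10): (10−4)(10−9)(10−2)(10−5) = 6·1·8·5 = 240 ≡ 9, so v_4 = 9^{−1} = 5 (mod 11).
  i = 5 (α = 5): (5−4)(5−9)(5−2)(5−10) = 1·(−4)·3·(−5) = 60 ≡ 5, so v_5 = 5^{−1} = 9 (mod 11).
  v = [2, 4, 2, 5, 9].
Step 2: syndromes of r = [1, 2, 5, 0, 7] (all sums mod 11).
  S_0 = Σ v_i r_i = 2·1 + 4·2 + 2·5 + 5·0 + 9·7 = 83 ≡ 6.
  S_1 = Σ v_i α_i r_i = 2·4·1 + 4·9·2 + 2·2·5 + 5·10·0 + 9·5·7 = 415 ≡ 8.
  α_i^2 mod 11 = [5, 4, 4, 1, 3].
  S_2 = Σ v_i α_i^2 r_i = 2·5·1 + 4·4·2 + 2·4·5 + 5·1·0 + 9·3·7 = 271 ≡ 7.
  S = (6, 8, 7) ≠ 0, so r is not a codeword (an error is present).
Step 3: locate the error. For a single error e at position i, S_ℓ = v_i·e·α_i^ℓ, so α_err = S_1/S_0.
  S_0^{−1} = 6^{−1} = 2 (mod 11), so α_err = 8·2 = 16 ≡ 5 = α_5. Error position i = 5.
  Consistency check: S_2/S_1 = 7·7 = 49 ≡ 5 = α_err ✓ (single-error assumption holds).
Step 4: error magnitude e = S_0/v_5 = S_0·∏_{j≠5}(α_5 − α_j) = 6·5 = 30 ≡ 8 (mod 11).
Step 5: correct position 5: c_5 = r_5 − e = 7 − 8 ≡ 10 (mod 11). Hence c = [1, 2, 5, 0, 10].
  Check: interpolating c through the α_i gives m(x) = 9 + 9·x (degree < 2) with m(α_i) = c_i for every i, so c is indeed a codeword.


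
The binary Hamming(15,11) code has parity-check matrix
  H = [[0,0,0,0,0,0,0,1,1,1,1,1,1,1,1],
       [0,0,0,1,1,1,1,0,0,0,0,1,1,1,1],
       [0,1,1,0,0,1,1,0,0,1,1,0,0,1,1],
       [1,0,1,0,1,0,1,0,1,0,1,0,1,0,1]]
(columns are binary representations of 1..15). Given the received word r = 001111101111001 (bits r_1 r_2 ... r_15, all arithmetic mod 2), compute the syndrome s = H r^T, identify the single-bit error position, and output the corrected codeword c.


s = (1, 0, 0, 0)^T, error position = 8, corrected codeword c = 001111111111001

Compute s = H r^T mod 2 one row at a time:
  s_1 = 0 + 1 + 1 + 1 + 1 + 0 + 0 + 1 = 5 ≡ 1 (mod 2).
  s_2 = 1 + 1 + 1 + 1 + 1 + 0 + 0 + 1 = 6 ≡ 0 (mod 2).
  s_3 = 0 + 1 + 1 + 1 + 1 + 1 + 0 + 1 = 6 ≡ 0 (mod 2).
  s_4 = 0 + 1 + 1 + 1 + 1 + 1 + 0 + 1 = 6 ≡ 0 (mod 2).
s = (1, 0, 0, 0)^T — this equals column 8 of H (binary 1000), so error is at position 8.
Correct: flip bit 8 of r = 001111101111001 to get c = 001111111111001.


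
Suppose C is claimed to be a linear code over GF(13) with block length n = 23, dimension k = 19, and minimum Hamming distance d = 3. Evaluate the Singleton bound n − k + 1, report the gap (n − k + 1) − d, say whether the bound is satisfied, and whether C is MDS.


Singleton RHS = n − k + 1 = 5, slack = 2, bound satisfied, not MDS.

Singleton bound: d ≤ n − k + 1.
Here n = 23, k = 19, so n − k + 1 = 5.
Given d = 3, check d ≤ 5: YES.
Slack = (n − k + 1) − d = 2.
The code is NOT MDS (slack = 2 > 0).
Description: the claimed parameters are [23, 19, 3]_13; such a code would be non-MDS.


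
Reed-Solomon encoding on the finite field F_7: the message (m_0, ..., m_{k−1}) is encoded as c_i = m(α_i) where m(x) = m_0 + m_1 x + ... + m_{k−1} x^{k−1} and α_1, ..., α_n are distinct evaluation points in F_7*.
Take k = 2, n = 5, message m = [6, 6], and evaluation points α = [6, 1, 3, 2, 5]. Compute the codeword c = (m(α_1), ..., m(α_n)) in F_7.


c = [0, 5, 3, 4, 1]

Message polynomial: m(x) = 6 + 6·x (mod 7).
For each evaluation point α_i, compute m(α_i) mod 7:
  α_1 = 6: Horner steps 6 → 0, so m(6) = 0.
  α_2 = 1: Horner steps 6 → 5, so m(1) = 5.
  α_3 = 3: Horner steps 6 → 3, so m(3) = 3.
  α_4 = 2: Horner steps 6 → 4, so m(2) = 4.
  α_5 = 5: Horner steps 6 → 1, so m(5) = 1.
Codeword c = [0, 5, 3, 4, 1] ∈ F_7^5.


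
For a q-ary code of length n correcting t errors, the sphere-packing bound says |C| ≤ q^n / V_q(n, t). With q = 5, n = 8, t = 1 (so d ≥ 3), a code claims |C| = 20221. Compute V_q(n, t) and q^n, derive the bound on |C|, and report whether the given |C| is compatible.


V_q(n, t) = 33, q^n = 390625, Hamming bound = 11837, |C| = 20221 > bound (violated).

Step 1: Compute V_q(n, t) = Σ_{j=0}^1 C(n, j) (q−1)^j.
  j = 0: C(8,0)·(4)^0 = 1·1 = 1.
  j = 1: C(8,1)·(4)^1 = 8·4 = 32.
  V_q(n, t) = 1 + 32 = 33.
Step 2: q^n = 5^8 = 390625.
Step 3: Hamming bound ⌊q^n / V_q(n,t)⌋ = ⌊390625/33⌋ = 11837.
Step 4: Compare |C| = 20221 to 11837: violated.
The claimed |C| lies above the Hamming bound, so no 5-ary code of length 8 with d ≥ 3 can have 20221 codewords.


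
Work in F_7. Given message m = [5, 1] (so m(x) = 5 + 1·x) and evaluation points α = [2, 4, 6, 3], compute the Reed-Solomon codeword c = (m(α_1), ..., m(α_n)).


c = [0, 2, 4, 1]

Message polynomial: m(x) = 5 + 1·x (mod 7).
For each evaluation point α_i, compute m(α_i) mod 7:
  α_1 = 2: Horner steps 1 → 0, so m(2) = 0.
  α_2 = 4: Horner steps 1 → 2, so m(4) = 2.
  α_3 = 6: Horner steps 1 → 4, so m(6) = 4.
  α_4 = 3: Horner steps 1 → 1, so m(3) = 1.
Codeword c = [0, 2, 4, 1] ∈ F_7^4.


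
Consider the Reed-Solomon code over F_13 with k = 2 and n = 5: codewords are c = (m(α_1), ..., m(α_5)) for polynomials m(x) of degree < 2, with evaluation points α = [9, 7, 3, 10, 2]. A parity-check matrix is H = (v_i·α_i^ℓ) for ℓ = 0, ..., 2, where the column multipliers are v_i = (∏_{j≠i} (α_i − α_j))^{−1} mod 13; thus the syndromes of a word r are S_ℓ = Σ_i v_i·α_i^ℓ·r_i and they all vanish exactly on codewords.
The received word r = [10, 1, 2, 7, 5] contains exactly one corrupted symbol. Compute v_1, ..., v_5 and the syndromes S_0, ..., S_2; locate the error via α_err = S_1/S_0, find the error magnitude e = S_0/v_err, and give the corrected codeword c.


S = (8, 4, 2), error at position 2, error magnitude e = 11, c = [10, 3, 2, 7, 5].

Step 1: column multipliers v_i = (∏_{j≠i}(α_i − α_j))^{−1} mod 13.
  i = 1 (α = 9): (9−7)(9−3)(9−10)(9−2) = 2·6·(−1)·7 = −84 ≡ 7, so v_1 = 7^{−1} = 2 (mod 13).
  i = 2 (α = 7): (7−9)(7−3)(7−10)(7−2) = (−2)·4·(−3)·5 = 120 ≡ 3, so v_2 = 3^{−1} = 9 (mod 13).
  i = 3 (α = 3): (3−9)(3−7)(3−10)(3−2) = (−6)·(−4)·(−7)·1 = −168 ≡ 1, so v_3 = 1^{−1} = 1 (mod 13).
  i = 4 (α = 10): (10−9)(10−7)(10−3)(10−2) = 1·3·7·8 = 168 ≡ 12, so v_4 = 12^{−1} = 12 (mod 13).
  i = 5 (α = 2): (2−9)(2−7)(2−3)(2−10) = (−7)·(−5)·(−1)·(−8) = 280 ≡ 7, so v_5 = 7^{−1} = 2 (mod 13).
  v = [2, 9, 1, 12, 2].
Step 2: syndromes of r = [10, 1, 2, 7, 5] (all sums mod 13).
  S_0 = Σ v_i r_i = 2·10 + 9·1 + 1·2 + 12·7 + 2·5 = 125 ≡ 8.
  S_1 = Σ v_i α_i r_i = 2·9·10 + 9·7·1 + 1·3·2 + 12·10·7 + 2·2·5 = 1109 ≡ 4.
  α_i^2 mod 13 = [3, 10, 9, 9, 4].
  S_2 = Σ v_i α_i^2 r_i = 2·3·10 + 9·10·1 + 1·9·2 + 12·9·7 + 2·4·5 = 964 ≡ 2.
  S = (8, 4, 2) ≠ 0, so r is not a codeword (an error is present).
Step 3: locate the error. For a single error e at position i, S_ℓ = v_i·e·α_i^ℓ, so α_err = S_1/S_0.
  S_0^{−1} = 8^{−1} = 5 (mod 13), so α_err = 4·5 = 20 ≡ 7 = α_2. Error position i = 2.
  Consistency check: S_2/S_1 = 2·10 = 20 ≡ 7 = α_err ✓ (single-error assumption holds).
Step 4: error magnitude e = S_0/v_2 = S_0·∏_{j≠2}(α_2 − α_j) = 8·3 = 24 ≡ 11 (mod 13).
Step 5: correct position 2: c_2 = r_2 − e = 1 − 11 ≡ 3 (mod 13). Hence c = [10, 3, 2, 7, 5].
  Check: interpolating c through the α_i gives m(x) = 11 + 10·x (degree < 2) with m(α_i) = c_i for every i, so c is indeed a codeword.


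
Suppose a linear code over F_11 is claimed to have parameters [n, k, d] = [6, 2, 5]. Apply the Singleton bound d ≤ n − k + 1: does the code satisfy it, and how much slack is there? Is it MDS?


Singleton RHS = n − k + 1 = 5, slack = 0, bound satisfied, MDS.

Singleton bound: d ≤ n − k + 1.
Here n = 6, k = 2, so n − k + 1 = 5.
Given d = 5, check d ≤ 5: YES.
Slack = (n − k + 1) − d = 0.
The code is MDS (slack = 0).
Description: the claimed parameters are [6, 2, 5]_11; such a code would be MDS (meets Singleton bound).


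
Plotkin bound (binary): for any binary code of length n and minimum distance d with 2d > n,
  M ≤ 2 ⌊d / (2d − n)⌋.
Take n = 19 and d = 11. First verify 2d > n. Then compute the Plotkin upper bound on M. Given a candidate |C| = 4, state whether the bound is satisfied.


Plotkin bound M ≤ 6; given |C| = 4 ≤ bound (satisfied).

Check applicability: 2d = 22, n = 19.
2d − n = 3 > 0, so Plotkin applies.
Compute d/(2d−n) = 11/3 ≈ 3.6667.
⌊d/(2d−n)⌋ = 3.
Plotkin bound: M ≤ 2·3 = 6.
Given |C| = 4, check: satisfied.
This |C| is below the Plotkin bound.


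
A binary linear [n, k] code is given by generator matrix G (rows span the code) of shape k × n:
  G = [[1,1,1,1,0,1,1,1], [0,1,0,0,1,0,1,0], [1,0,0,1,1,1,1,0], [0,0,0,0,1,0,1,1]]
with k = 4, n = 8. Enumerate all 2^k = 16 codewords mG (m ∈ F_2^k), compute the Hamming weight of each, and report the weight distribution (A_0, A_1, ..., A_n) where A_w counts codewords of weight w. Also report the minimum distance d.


Weight distribution: A_0 = 1, A_2 = 2, A_3 = 4, A_4 = 3, A_5 = 2, A_6 = 2, A_7 = 2. Minimum distance d = 2.

Enumerate all 2^4 = 16 messages m ∈ F_2^4.
For each, compute codeword c = mG in F_2^8, then tally its weight.
  m = 0000 → c = 00000000, weight = 0.
  m = 1000 → c = 11110111, weight = 7.
  m = 0100 → c = 01001010, weight = 3.
  m = 1100 → c = 10111101, weight = 6.
  m = 0010 → c = 10011110, weight = 5.
  m = 1010 → c = 01101001, weight = 4.
  m = 0110 → c = 11010100, weight = 4.
  m = 1110 → c = 00100011, weight = 3.
  m = 0001 → c = 00001011, weight = 3.
  m = 1001 → c = 11111100, weight = 6.
  m = 0101 → c = 01000001, weight = 2.
  m = 1101 → c = 10110110, weight = 5.
  m = 0011 → c = 10010101, weight = 4.
  m = 1011 → c = 01100010, weight = 3.
  m = 0111 → c = 11011111, weight = 7.
  m = 1111 → c = 00101000, weight = 2.
Tally weights:
  weight 0: 1 codewords.
  weight 2: 2 codewords.
  weight 3: 4 codewords.
  weight 4: 3 codewords.
  weight 5: 2 codewords.
  weight 6: 2 codewords.
  weight 7: 2 codewords.
Minimum distance d = smallest w > 0 with A_w > 0 = 2.
Sanity: Σ A_w = 16 = 2^4 = 16 ✓.


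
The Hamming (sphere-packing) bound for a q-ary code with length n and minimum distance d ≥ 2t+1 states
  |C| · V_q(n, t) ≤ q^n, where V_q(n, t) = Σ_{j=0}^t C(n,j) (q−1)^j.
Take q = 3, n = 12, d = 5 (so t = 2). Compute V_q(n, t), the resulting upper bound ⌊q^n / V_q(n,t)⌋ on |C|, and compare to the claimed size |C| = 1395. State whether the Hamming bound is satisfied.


V_q(n, t) = 289, q^n = 531441, Hamming bound = 1838, |C| = 1395 ≤ bound (satisfied).

Step 1: Compute V_q(n, t) = Σ_{j=0}^2 C(n, j) (q−1)^j.
  j = 0: C(12,0)·(2)^0 = 1·1 = 1.
  j = 1: C(12,1)·(2)^1 = 12·2 = 24.
  j = 2: C(12,2)·(2)^2 = 66·4 = 264.
  V_q(n, t) = 1 + 24 + 264 = 289.
Step 2: q^n = 3^12 = 531441.
Step 3: Hamming bound ⌊q^n / V_q(n,t)⌋ = ⌊531441/289⌋ = 1838.
Step 4: Compare |C| = 1395 to 1838: satisfied.
The claimed |C| lies below the Hamming bound.


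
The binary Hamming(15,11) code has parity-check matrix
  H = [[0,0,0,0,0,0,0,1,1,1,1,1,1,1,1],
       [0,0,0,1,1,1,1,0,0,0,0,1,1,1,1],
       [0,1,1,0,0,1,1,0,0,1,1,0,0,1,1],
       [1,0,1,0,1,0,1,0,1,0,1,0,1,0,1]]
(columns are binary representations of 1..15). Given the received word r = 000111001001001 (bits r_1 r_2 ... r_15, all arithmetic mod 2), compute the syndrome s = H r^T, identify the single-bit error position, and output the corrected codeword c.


s = (1, 1, 0, 1)^T, error position = 13, corrected codeword c = 000111001001101

Compute s = H r^T mod 2 one row at a time:
  s_1 = 0 + 1 + 0 + 0 + 1 + 0 + 0 + 1 = 3 ≡ 1 (mod 2).
  s_2 = 1 + 1 + 1 + 0 + 1 + 0 + 0 + 1 = 5 ≡ 1 (mod 2).
  s_3 = 0 + 0 + 1 + 0 + 0 + 0 + 0 + 1 = 2 ≡ 0 (mod 2).
  s_4 = 0 + 0 + 1 + 0 + 1 + 0 + 0 + 1 = 3 ≡ 1 (mod 2).
s = (1, 1, 0, 1)^T — this equals column 13 of H (binary 1101), so error is at position 13.
Correct: flip bit 13 of r = 000111001001001 to get c = 000111001001101.


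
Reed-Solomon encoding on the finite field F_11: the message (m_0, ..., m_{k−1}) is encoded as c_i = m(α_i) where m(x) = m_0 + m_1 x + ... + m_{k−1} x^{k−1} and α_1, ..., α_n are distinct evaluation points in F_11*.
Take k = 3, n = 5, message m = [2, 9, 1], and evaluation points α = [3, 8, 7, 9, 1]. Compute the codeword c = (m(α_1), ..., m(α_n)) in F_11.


c = [5, 6, 4, 10, 1]

Message polynomial: m(x) = 2 + 9·x + 1·x^2 (mod 11).
For each evaluation point α_i, compute m(α_i) mod 11:
  α_1 = 3: Horner steps 1 → 1 → 5, so m(3) = 5.
  α_2 = 8: Horner steps 1 → 6 → 6, so m(8) = 6.
  α_3 = 7: Horner steps 1 → 5 → 4, so m(7) = 4.
  α_4 = 9: Horner steps 1 → 7 → 10, so m(9) = 10.
  α_5 = 1: Horner steps 1 → 10 → 1, so m(1) = 1.
Codeword c = [5, 6, 4, 10, 1] ∈ F_11^5.


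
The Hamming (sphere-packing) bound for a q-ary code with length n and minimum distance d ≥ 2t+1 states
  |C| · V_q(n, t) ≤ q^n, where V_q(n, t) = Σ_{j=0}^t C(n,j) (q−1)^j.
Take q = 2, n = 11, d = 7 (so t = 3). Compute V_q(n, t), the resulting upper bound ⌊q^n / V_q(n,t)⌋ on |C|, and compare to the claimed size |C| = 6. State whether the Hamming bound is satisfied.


V_q(n, t) = 232, q^n = 2048, Hamming bound = 8, |C| = 6 ≤ bound (satisfied).

Step 1: Compute V_q(n, t) = Σ_{j=0}^3 C(n, j) (q−1)^j.
  j = 0: C(11,0)·(1)^0 = 1·1 = 1.
  j = 1: C(11,1)·(1)^1 = 11·1 = 11.
  j = 2: C(11,2)·(1)^2 = 55·1 = 55.
  j = 3: C(11,3)·(1)^3 = 165·1 = 165.
  V_q(n, t) = 1 + 11 + 55 + 165 = 232.
Step 2: q^n = 2^11 = 2048.
Step 3: Hamming bound ⌊q^n / V_q(n,t)⌋ = ⌊2048/232⌋ = 8.
Step 4: Compare |C| = 6 to 8: satisfied.
The claimed |C| lies below the Hamming bound.


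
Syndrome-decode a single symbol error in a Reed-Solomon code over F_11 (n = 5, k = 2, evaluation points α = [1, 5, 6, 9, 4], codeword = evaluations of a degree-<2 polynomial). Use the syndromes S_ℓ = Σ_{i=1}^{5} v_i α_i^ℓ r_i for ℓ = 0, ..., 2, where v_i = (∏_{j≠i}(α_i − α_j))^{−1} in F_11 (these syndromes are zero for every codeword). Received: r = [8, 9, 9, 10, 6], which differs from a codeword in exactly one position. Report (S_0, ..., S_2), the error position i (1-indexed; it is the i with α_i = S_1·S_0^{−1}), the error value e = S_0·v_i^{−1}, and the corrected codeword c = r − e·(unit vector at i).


S = (10, 5, 8), error at position 3, error magnitude e = 8, c = [8, 9, 1, 10, 6].

Step 1: column multipliers v_i = (∏_{j≠i}(α_i − α_j))^{−1} mod 11.
  i = 1 (α = 1): (1−5)(1−6)(1−9)(1−4) = (−4)·(−5)·(−8)·(−3) = 480 ≡ 7, so v_1 = 7^{−1} = 8 (mod 11).
  i = 2 (α = 5): (5−1)(5−6)(5−9)(5−4) = 4·(−1)·(−4)·1 = 16 ≡ 5, so v_2 = 5^{−1} = 9 (mod 11).
  i = 3 (α = 6): (6−1)(6−5)(6−9)(6−4) = 5·1·(−3)·2 = −30 ≡ 3, so v_3 = 3^{−1} = 4 (mod 11).
  i = 4 (α = 9): (9−1)(9−5)(9−6)(9−4) = 8·4·3·5 = 480 ≡ 7, so v_4 = 7^{−1} = 8 (mod 11).
  i = 5 (α = 4): (4−1)(4−5)(4−6)(4−9) = 3·(−1)·(−2)·(−5) = −30 ≡ 3, so v_5 = 3^{−1} = 4 (mod 11).
  v = [8, 9, 4, 8, 4].
Step 2: syndromes of r = [8, 9, 9, 10, 6] (all sums mod 11).
  S_0 = Σ v_i r_i = 8·8 + 9·9 + 4·9 + 8·10 + 4·6 = 285 ≡ 10.
  S_1 = Σ v_i α_i r_i = 8·1·8 + 9·5·9 + 4·6·9 + 8·9·10 + 4·4·6 = 1501 ≡ 5.
  α_i^2 mod 11 = [1, 3, 3, 4, 5].
  S_2 = Σ v_i α_i^2 r_i = 8·1·8 + 9·3·9 + 4·3·9 + 8·4·10 + 4·5·6 = 855 ≡ 8.
  S = (10, 5, 8) ≠ 0, so r is not a codeword (an error is present).
Step 3: locate the error. For a single error e at position i, S_ℓ = v_i·e·α_i^ℓ, so α_err = S_1/S_0.
  S_0^{−1} = 10^{−1} = 10 (mod 11), so α_err = 5·10 = 50 ≡ 6 = α_3. Error position i = 3.
  Consistency check: S_2/S_1 = 8·9 = 72 ≡ 6 = α_err ✓ (single-error assumption holds).
Step 4: error magnitude e = S_0/v_3 = S_0·∏_{j≠3}(α_3 − α_j) = 10·3 = 30 ≡ 8 (mod 11).
Step 5: correct position 3: c_3 = r_3 − e = 9 − 8 ≡ 1 (mod 11). Hence c = [8, 9, 1, 10, 6].
  Check: interpolating c through the α_i gives m(x) = 5 + 3·x (degree < 2) with m(α_i) = c_i for every i, so c is indeed a codeword.


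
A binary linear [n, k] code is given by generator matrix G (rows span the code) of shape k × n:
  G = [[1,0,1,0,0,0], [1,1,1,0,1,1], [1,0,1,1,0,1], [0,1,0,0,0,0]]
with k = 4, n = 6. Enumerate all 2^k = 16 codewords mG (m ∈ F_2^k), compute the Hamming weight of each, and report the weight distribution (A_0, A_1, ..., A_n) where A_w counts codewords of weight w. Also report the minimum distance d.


Weight distribution: A_0 = 1, A_1 = 1, A_2 = 4, A_3 = 4, A_4 = 3, A_5 = 3. Minimum distance d = 1.

Enumerate all 2^4 = 16 messages m ∈ F_2^4.
For each, compute codeword c = mG in F_2^6, then tally its weight.
  m = 0000 → c = 000000, weight = 0.
  m = 1000 → c = 101000, weight = 2.
  m = 0100 → c = 111011, weight = 5.
  m = 1100 → c = 010011, weight = 3.
  m = 0010 → c = 101101, weight = 4.
  m = 1010 → c = 000101, weight = 2.
  m = 0110 → c = 010110, weight = 3.
  m = 1110 → c = 111110, weight = 5.
  m = 0001 → c = 010000, weight = 1.
  m = 1001 → c = 111000, weight = 3.
  m = 0101 → c = 101011, weight = 4.
  m = 1101 → c = 000011, weight = 2.
  m = 0011 → c = 111101, weight = 5.
  m = 1011 → c = 010101, weight = 3.
  m = 0111 → c = 000110, weight = 2.
  m = 1111 → c = 101110, weight = 4.
Tally weights:
  weight 0: 1 codewords.
  weight 1: 1 codewords.
  weight 2: 4 codewords.
  weight 3: 4 codewords.
  weight 4: 3 codewords.
  weight 5: 3 codewords.
Minimum distance d = smallest w > 0 with A_w > 0 = 1.
Sanity: Σ A_w = 16 = 2^4 = 16 ✓.


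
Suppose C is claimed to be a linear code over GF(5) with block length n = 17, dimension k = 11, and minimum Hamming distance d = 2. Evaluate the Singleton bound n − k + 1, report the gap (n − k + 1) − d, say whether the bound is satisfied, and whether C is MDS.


Singleton RHS = n − k + 1 = 7, slack = 5, bound satisfied, not MDS.

Singleton bound: d ≤ n − k + 1.
Here n = 17, k = 11, so n − k + 1 = 7.
Given d = 2, check d ≤ 7: YES.
Slack = (n − k + 1) − d = 5.
The code is NOT MDS (slack = 5 > 0).
Description: the claimed parameters are [17, 11, 2]_5; such a code would be non-MDS.


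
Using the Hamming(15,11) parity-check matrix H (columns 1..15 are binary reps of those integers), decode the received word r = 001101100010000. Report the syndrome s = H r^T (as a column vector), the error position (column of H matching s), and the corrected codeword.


s = (1, 1, 0, 1)^T, error position = 13, corrected codeword c = 001101100010100

Compute s = H r^T mod 2 one row at a time:
  s_1 = 0 + 0 + 0 + 1 + 0 + 0 + 0 + 0 = 1 ≡ 1 (mod 2).
  s_2 = 1 + 0 + 1 + 1 + 0 + 0 + 0 + 0 = 3 ≡ 1 (mod 2).
  s_3 = 0 + 1 + 1 + 1 + 0 + 1 + 0 + 0 = 4 ≡ 0 (mod 2).
  s_4 = 0 + 1 + 0 + 1 + 0 + 1 + 0 + 0 = 3 ≡ 1 (mod 2).
s = (1, 1, 0, 1)^T — this equals column 13 of H (binary 1101), so error is at position 13.
Correct: flip bit 13 of r = 001101100010000 to get c = 001101100010100.


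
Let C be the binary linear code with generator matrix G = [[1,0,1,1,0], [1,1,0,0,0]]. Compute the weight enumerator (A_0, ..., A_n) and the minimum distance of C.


Weight distribution: A_0 = 1, A_2 = 1, A_3 = 2. Minimum distance d = 2.

Enumerate all 2^2 = 4 messages m ∈ F_2^2.
For each, compute codeword c = mG in F_2^5, then tally its weight.
  m = 00 → c = 00000, weight = 0.
  m = 10 → c = 10110, weight = 3.
  m = 01 → c = 11000, weight = 2.
  m = 11 → c = 01110, weight = 3.
Tally weights:
  weight 0: 1 codewords.
  weight 2: 1 codewords.
  weight 3: 2 codewords.
Minimum distance d = smallest w > 0 with A_w > 0 = 2.
Sanity: Σ A_w = 4 = 2^2 = 4 ✓.


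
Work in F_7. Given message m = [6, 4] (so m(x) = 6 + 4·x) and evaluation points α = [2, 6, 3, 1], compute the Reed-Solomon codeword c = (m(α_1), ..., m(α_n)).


c = [0, 2, 4, 3]

Message polynomial: m(x) = 6 + 4·x (mod 7).
For each evaluation point α_i, compute m(α_i) mod 7:
  α_1 = 2: Horner steps 4 → 0, so m(2) = 0.
  α_2 = 6: Horner steps 4 → 2, so m(6) = 2.
  α_3 = 3: Horner steps 4 → 4, so m(3) = 4.
  α_4 = 1: Horner steps 4 → 3, so m(1) = 3.
Codeword c = [0, 2, 4, 3] ∈ F_7^4.


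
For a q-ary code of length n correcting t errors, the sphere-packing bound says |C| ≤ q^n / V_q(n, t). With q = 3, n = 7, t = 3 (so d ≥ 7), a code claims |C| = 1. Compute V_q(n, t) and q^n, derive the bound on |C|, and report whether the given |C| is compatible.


V_q(n, t) = 379, q^n = 2187, Hamming bound = 5, |C| = 1 ≤ bound (satisfied).

Step 1: Compute V_q(n, t) = Σ_{j=0}^3 C(n, j) (q−1)^j.
  j = 0: C(7,0)·(2)^0 = 1·1 = 1.
  j = 1: C(7,1)·(2)^1 = 7·2 = 14.
  j = 2: C(7,2)·(2)^2 = 21·4 = 84.
  j = 3: C(7,3)·(2)^3 = 35·8 = 280.
  V_q(n, t) = 1 + 14 + 84 + 280 = 379.
Step 2: q^n = 3^7 = 2187.
Step 3: Hamming bound ⌊q^n / V_q(n,t)⌋ = ⌊2187/379⌋ = 5.
Step 4: Compare |C| = 1 to 5: satisfied.
The claimed |C| lies below the Hamming bound.


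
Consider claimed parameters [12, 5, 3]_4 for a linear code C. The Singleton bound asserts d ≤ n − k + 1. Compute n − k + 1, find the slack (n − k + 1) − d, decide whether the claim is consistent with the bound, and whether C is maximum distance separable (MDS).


Singleton RHS = n − k + 1 = 8, slack = 5, bound satisfied, not MDS.

Singleton bound: d ≤ n − k + 1.
Here n = 12, k = 5, so n − k + 1 = 8.
Given d = 3, check d ≤ 8: YES.
Slack = (n − k + 1) − d = 5.
The code is NOT MDS (slack = 5 > 0).
Description: the claimed parameters are [12, 5, 3]_4; such a code would be non-MDS.


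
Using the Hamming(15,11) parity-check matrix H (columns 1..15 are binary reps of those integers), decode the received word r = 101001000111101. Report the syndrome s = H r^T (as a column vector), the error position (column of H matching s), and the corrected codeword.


s = (1, 0, 1, 1)^T, error position = 11, corrected codeword c = 101001000101101

Compute s = H r^T mod 2 one row at a time:
  s_1 = 0 + 0 + 1 + 1 + 1 + 1 + 0 + 1 = 5 ≡ 1 (mod 2).
  s_2 = 0 + 0 + 1 + 0 + 1 + 1 + 0 + 1 = 4 ≡ 0 (mod 2).
  s_3 = 0 + 1 + 1 + 0 + 1 + 1 + 0 + 1 = 5 ≡ 1 (mod 2).
  s_4 = 1 + 1 + 0 + 0 + 0 + 1 + 1 + 1 = 5 ≡ 1 (mod 2).
s = (1, 0, 1, 1)^T — this equals column 11 of H (binary 1011), so error is at position 11.
Correct: flip bit 11 of r = 101001000111101 to get c = 101001000101101.


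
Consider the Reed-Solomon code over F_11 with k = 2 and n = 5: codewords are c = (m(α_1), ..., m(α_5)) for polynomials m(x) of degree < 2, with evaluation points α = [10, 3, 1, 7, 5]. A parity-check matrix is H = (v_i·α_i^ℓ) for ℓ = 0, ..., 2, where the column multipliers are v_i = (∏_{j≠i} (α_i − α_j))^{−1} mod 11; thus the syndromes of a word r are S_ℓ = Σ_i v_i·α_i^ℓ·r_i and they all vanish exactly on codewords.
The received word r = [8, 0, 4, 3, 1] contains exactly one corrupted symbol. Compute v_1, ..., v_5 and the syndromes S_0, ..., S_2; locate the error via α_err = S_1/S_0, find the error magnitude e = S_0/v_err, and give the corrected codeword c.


S = (9, 1, 5), error at position 5, error magnitude e = 5, c = [8, 0, 4, 3, 7].

Step 1: column multipliers v_i = (∏_{j≠i}(α_i − α_j))^{−1} mod 11.
  i = 1 (α = 10): (10−3)(10−1)(10−7)(10−5) = 7·9·3·5 = 945 ≡ 10, so v_1 = 10^{−1} = 10 (mod 11).
  i = 2 (α = 3): (3−10)(3−1)(3−7)(3−5) = (−7)·2·(−4)·(−2) = −112 ≡ 9, so v_2 = 9^{−1} = 5 (mod 11).
  i = 3 (α = 1): (1−10)(1−3)(1−7)(1−5) = (−9)·(−2)·(−6)·(−4) = 432 ≡ 3, so v_3 = 3^{−1} = 4 (mod 11).
  i = 4 (α = 7): (7−10)(7−3)(7−1)(7−5) = (−3)·4·6·2 = −144 ≡ 10, so v_4 = 10^{−1} = 10 (mod 11).
  i = 5 (α = 5): (5−10)(5−3)(5−1)(5−7) = (−5)·2·4·(−2) = 80 ≡ 3, so v_5 = 3^{−1} = 4 (mod 11).
  v = [10, 5, 4, 10, 4].
Step 2: syndromes of r = [8, 0, 4, 3, 1] (all sums mod 11).
  S_0 = Σ v_i r_i = 10·8 + 5·0 + 4·4 + 10·3 + 4·1 = 130 ≡ 9.
  S_1 = Σ v_i α_i r_i = 10·10·8 + 5·3·0 + 4·1·4 + 10·7·3 + 4·5·1 = 1046 ≡ 1.
  α_i^2 mod 11 = [1, 9, 1, 5, 3].
  S_2 = Σ v_i α_i^2 r_i = 10·1·8 + 5·9·0 + 4·1·4 + 10·5·3 + 4·3·1 = 258 ≡ 5.
  S = (9, 1, 5) ≠ 0, so r is not a codeword (an error is present).
Step 3: locate the error. For a single error e at position i, S_ℓ = v_i·e·α_i^ℓ, so α_err = S_1/S_0.
  S_0^{−1} = 9^{−1} = 5 (mod 11), so α_err = 1·5 = 5 ≡ 5 = α_5. Error position i = 5.
  Consistency check: S_2/S_1 = 5·1 = 5 ≡ 5 = α_err ✓ (single-error assumption holds).
Step 4: error magnitude e = S_0/v_5 = S_0·∏_{j≠5}(α_5 − α_j) = 9·3 = 27 ≡ 5 (mod 11).
Step 5: correct position 5: c_5 = r_5 − e = 1 − 5 ≡ 7 (mod 11). Hence c = [8, 0, 4, 3, 7].
  Check: interpolating c through the α_i gives m(x) = 6 + 9·x (degree < 2) with m(α_i) = c_i for every i, so c is indeed a codeword.


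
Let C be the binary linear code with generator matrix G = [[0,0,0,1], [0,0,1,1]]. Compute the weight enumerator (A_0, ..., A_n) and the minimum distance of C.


Weight distribution: A_0 = 1, A_1 = 2, A_2 = 1. Minimum distance d = 1.

Enumerate all 2^2 = 4 messages m ∈ F_2^2.
For each, compute codeword c = mG in F_2^4, then tally its weight.
  m = 00 → c = 0000, weight = 0.
  m = 10 → c = 0001, weight = 1.
  m = 01 → c = 0011, weight = 2.
  m = 11 → c = 0010, weight = 1.
Tally weights:
  weight 0: 1 codewords.
  weight 1: 2 codewords.
  weight 2: 1 codewords.
Minimum distance d = smallest w > 0 with A_w > 0 = 1.
Sanity: Σ A_w = 4 = 2^2 = 4 ✓.


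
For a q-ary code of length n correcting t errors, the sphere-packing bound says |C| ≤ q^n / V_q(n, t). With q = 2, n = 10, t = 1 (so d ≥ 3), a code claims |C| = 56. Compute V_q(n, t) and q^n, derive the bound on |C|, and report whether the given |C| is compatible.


V_q(n, t) = 11, q^n = 1024, Hamming bound = 93, |C| = 56 ≤ bound (satisfied).

Step 1: Compute V_q(n, t) = Σ_{j=0}^1 C(n, j) (q−1)^j.
  j = 0: C(10,0)·(1)^0 = 1·1 = 1.
  j = 1: C(10,1)·(1)^1 = 10·1 = 10.
  V_q(n, t) = 1 + 10 = 11.
Step 2: q^n = 2^10 = 1024.
Step 3: Hamming bound ⌊q^n / V_q(n,t)⌋ = ⌊1024/11⌋ = 93.
Step 4: Compare |C| = 56 to 93: satisfied.
The claimed |C| lies below the Hamming bound.


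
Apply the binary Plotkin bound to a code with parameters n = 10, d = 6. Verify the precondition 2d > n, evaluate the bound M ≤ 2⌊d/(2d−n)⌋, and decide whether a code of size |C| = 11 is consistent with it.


Plotkin bound M ≤ 6; given |C| = 11 > bound (violated).

Check applicability: 2d = 12, n = 10.
2d − n = 2 > 0, so Plotkin applies.
Compute d/(2d−n) = 6/2 ≈ 3.0000.
⌊d/(2d−n)⌋ = 3.
Plotkin bound: M ≤ 2·3 = 6.
Given |C| = 11, check: VIOLATED.
This |C| is above the Plotkin bound, so no binary code with n = 10, d = 6 and 11 codewords exists.


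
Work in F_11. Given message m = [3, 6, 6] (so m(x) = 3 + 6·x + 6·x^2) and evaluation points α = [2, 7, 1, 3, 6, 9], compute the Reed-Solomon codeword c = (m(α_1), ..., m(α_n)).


c = [6, 9, 4, 9, 2, 4]

Message polynomial: m(x) = 3 + 6·x + 6·x^2 (mod 11).
For each evaluation point α_i, compute m(α_i) mod 11:
  α_1 = 2: Horner steps 6 → 7 → 6, so m(2) = 6.
  α_2 = 7: Horner steps 6 → 4 → 9, so m(7) = 9.
  α_3 = 1: Horner steps 6 → 1 → 4, so m(1) = 4.
  α_4 = 3: Horner steps 6 → 2 → 9, so m(3) = 9.
  α_5 = 6: Horner steps 6 → 9 → 2, so m(6) = 2.
  α_6 = 9: Horner steps 6 → 5 → 4, so m(9) = 4.
Codeword c = [6, 9, 4, 9, 2, 4] ∈ F_11^6.


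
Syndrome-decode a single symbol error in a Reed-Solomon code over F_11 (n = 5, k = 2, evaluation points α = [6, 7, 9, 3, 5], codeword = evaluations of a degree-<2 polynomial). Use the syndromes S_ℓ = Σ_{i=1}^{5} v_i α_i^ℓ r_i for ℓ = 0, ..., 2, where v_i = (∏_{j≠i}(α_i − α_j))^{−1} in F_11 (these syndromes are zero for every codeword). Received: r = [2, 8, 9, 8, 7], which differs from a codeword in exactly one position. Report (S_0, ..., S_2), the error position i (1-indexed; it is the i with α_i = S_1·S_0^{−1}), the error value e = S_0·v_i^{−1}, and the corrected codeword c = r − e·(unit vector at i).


S = (2, 6, 7), error at position 4, error magnitude e = 2, c = [2, 8, 9, 6, 7].

Step 1: column multipliers v_i = (∏_{j≠i}(α_i − α_j))^{−1} mod 11.
  i = 1 (α = 6): (6−7)(6−9)(6−3)(6−5) = (−1)·(−3)·3·1 = 9 ≡ 9, so v_1 = 9^{−1} = 5 (mod 11).
  i = 2 (α = 7): (7−6)(7−9)(7−3)(7−5) = 1·(−2)·4·2 = −16 ≡ 6, so v_2 = 6^{−1} = 2 (mod 11).
  i = 3 (α = 9): (9−6)(9−7)(9−3)(9−5) = 3·2·6·4 = 144 ≡ 1, so v_3 = 1^{−1} = 1 (mod 11).
  i = 4 (α = 3): (3−6)(3−7)(3−9)(3−5) = (−3)·(−4)·(−6)·(−2) = 144 ≡ 1, so v_4 = 1^{−1} = 1 (mod 11).
  i = 5 (α = 5): (5−6)(5−7)(5−9)(5−3) = (−1)·(−2)·(−4)·2 = −16 ≡ 6, so v_5 = 6^{−1} = 2 (mod 11).
  v = [5, 2, 1, 1, 2].
Step 2: syndromes of r = [2, 8, 9, 8, 7] (all sums mod 11).
  S_0 = Σ v_i r_i = 5·2 + 2·8 + 1·9 + 1·8 + 2·7 = 57 ≡ 2.
  S_1 = Σ v_i α_i r_i = 5·6·2 + 2·7·8 + 1·9·9 + 1·3·8 + 2·5·7 = 347 ≡ 6.
  α_i^2 mod 11 = [3, 5, 4, 9, 3].
  S_2 = Σ v_i α_i^2 r_i = 5·3·2 + 2·5·8 + 1·4·9 + 1·9·8 + 2·3·7 = 260 ≡ 7.
  S = (2, 6, 7) ≠ 0, so r is not a codeword (an error is present).
Step 3: locate the error. For a single error e at position i, S_ℓ = v_i·e·α_i^ℓ, so α_err = S_1/S_0.
  S_0^{−1} = 2^{−1} = 6 (mod 11), so α_err = 6·6 = 36 ≡ 3 = α_4. Error position i = 4.
  Consistency check: S_2/S_1 = 7·2 = 14 ≡ 3 = α_err ✓ (single-error assumption holds).
Step 4: error magnitude e = S_0/v_4 = S_0·∏_{j≠4}(α_4 − α_j) = 2·1 = 2 ≡ 2 (mod 11).
Step 5: correct position 4: c_4 = r_4 − e = 8 − 2 ≡ 6 (mod 11). Hence c = [2, 8, 9, 6, 7].
  Check: interpolating c through the α_i gives m(x) = 10 + 6·x (degree < 2) with m(α_i) = c_i for every i, so c is indeed a codeword.


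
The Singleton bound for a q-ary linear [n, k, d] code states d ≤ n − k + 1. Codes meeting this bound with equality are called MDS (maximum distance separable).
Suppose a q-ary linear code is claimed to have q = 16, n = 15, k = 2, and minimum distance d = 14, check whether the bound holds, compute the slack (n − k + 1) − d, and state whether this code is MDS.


Singleton RHS = n − k + 1 = 14, slack = 0, bound satisfied, MDS.

Singleton bound: d ≤ n − k + 1.
Here n = 15, k = 2, so n − k + 1 = 14.
Given d = 14, check d ≤ 14: YES.
Slack = (n − k + 1) − d = 0.
The code is MDS (slack = 0).
Description: the claimed parameters are [15, 2, 14]_16; such a code would be MDS (meets Singleton bound).


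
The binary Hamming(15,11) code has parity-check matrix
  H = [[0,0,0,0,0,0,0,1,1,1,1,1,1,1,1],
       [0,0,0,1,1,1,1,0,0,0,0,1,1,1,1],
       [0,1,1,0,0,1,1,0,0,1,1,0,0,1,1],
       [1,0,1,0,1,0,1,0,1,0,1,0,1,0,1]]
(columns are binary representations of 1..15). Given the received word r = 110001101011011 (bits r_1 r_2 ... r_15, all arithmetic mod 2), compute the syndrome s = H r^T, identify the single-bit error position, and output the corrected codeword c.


s = (1, 1, 0, 1)^T, error position = 13, corrected codeword c = 110001101011111

Compute s = H r^T mod 2 one row at a time:
  s_1 = 0 + 1 + 0 + 1 + 1 + 0 + 1 + 1 = 5 ≡ 1 (mod 2).
  s_2 = 0 + 0 + 1 + 1 + 1 + 0 + 1 + 1 = 5 ≡ 1 (mod 2).
  s_3 = 1 + 0 + 1 + 1 + 0 + 1 + 1 + 1 = 6 ≡ 0 (mod 2).
  s_4 = 1 + 0 + 0 + 1 + 1 + 1 + 0 + 1 = 5 ≡ 1 (mod 2).
s = (1, 1, 0, 1)^T — this equals column 13 of H (binary 1101), so error is at position 13.
Correct: flip bit 13 of r = 110001101011011 to get c = 110001101011111.


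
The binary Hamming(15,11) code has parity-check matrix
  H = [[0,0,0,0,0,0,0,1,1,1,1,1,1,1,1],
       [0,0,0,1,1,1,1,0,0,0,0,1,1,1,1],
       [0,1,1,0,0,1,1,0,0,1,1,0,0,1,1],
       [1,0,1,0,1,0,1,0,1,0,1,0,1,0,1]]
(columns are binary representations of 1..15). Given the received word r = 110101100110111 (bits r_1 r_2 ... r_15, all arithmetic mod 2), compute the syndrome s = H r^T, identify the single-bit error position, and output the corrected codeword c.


s = (1, 0, 1, 1)^T, error position = 11, corrected codeword c = 110101100100111

Compute s = H r^T mod 2 one row at a time:
  s_1 = 0 + 0 + 1 + 1 + 0 + 1 + 1 + 1 = 5 ≡ 1 (mod 2).
  s_2 = 1 + 0 + 1 + 1 + 0 + 1 + 1 + 1 = 6 ≡ 0 (mod 2).
  s_3 = 1 + 0 + 1 + 1 + 1 + 1 + 1 + 1 = 7 ≡ 1 (mod 2).
  s_4 = 1 + 0 + 0 + 1 + 0 + 1 + 1 + 1 = 5 ≡ 1 (mod 2).
s = (1, 0, 1, 1)^T — this equals column 11 of H (binary 1011), so error is at position 11.
Correct: flip bit 11 of r = 110101100110111 to get c = 110101100100111.


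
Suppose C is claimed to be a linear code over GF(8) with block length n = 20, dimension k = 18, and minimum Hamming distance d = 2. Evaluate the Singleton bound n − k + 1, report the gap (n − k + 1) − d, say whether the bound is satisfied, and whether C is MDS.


Singleton RHS = n − k + 1 = 3, slack = 1, bound satisfied, not MDS.

Singleton bound: d ≤ n − k + 1.
Here n = 20, k = 18, so n − k + 1 = 3.
Given d = 2, check d ≤ 3: YES.
Slack = (n − k + 1) − d = 1.
The code is NOT MDS (slack = 1 > 0).
Description: the claimed parameters are [20, 18, 2]_8; such a code would be non-MDS.


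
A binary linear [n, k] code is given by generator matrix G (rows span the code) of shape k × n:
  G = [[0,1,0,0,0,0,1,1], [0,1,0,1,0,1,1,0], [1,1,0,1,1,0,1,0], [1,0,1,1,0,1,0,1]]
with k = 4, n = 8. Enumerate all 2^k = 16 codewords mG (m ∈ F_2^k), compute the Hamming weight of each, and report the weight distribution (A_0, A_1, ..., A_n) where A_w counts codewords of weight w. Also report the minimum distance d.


Weight distribution: A_0 = 1, A_2 = 1, A_3 = 4, A_4 = 3, A_5 = 4, A_6 = 3. Minimum distance d = 2.

Enumerate all 2^4 = 16 messages m ∈ F_2^4.
For each, compute codeword c = mG in F_2^8, then tally its weight.
  m = 0000 → c = 00000000, weight = 0.
  m = 1000 → c = 01000011, weight = 3.
  m = 0100 → c = 01010110, weight = 4.
  m = 1100 → c = 00010101, weight = 3.
  m = 0010 → c = 11011010, weight = 5.
  m = 1010 → c = 10011001, weight = 4.
  m = 0110 → c = 10001100, weight = 3.
  m = 1110 → c = 11001111, weight = 6.
  m = 0001 → c = 10110101, weight = 5.
  m = 1001 → c = 11110110, weight = 6.
  m = 0101 → c = 11100011, weight = 5.
  m = 1101 → c = 10100000, weight = 2.
  m = 0011 → c = 01101111, weight = 6.
  m = 1011 → c = 00101100, weight = 3.
  m = 0111 → c = 00111001, weight = 4.
  m = 1111 → c = 01111010, weight = 5.
Tally weights:
  weight 0: 1 codewords.
  weight 2: 1 codewords.
  weight 3: 4 codewords.
  weight 4: 3 codewords.
  weight 5: 4 codewords.
  weight 6: 3 codewords.
Minimum distance d = smallest w > 0 with A_w > 0 = 2.
Sanity: Σ A_w = 16 = 2^4 = 16 ✓.


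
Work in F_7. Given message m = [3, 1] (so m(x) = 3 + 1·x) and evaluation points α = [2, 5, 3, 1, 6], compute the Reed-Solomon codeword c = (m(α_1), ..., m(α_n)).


c = [5, 1, 6, 4, 2]

Message polynomial: m(x) = 3 + 1·x (mod 7).
For each evaluation point α_i, compute m(α_i) mod 7:
  α_1 = 2: Horner steps 1 → 5, so m(2) = 5.
  α_2 = 5: Horner steps 1 → 1, so m(5) = 1.
  α_3 = 3: Horner steps 1 → 6, so m(3) = 6.
  α_4 = 1: Horner steps 1 → 4, so m(1) = 4.
  α_5 = 6: Horner steps 1 → 2, so m(6) = 2.
Codeword c = [5, 1, 6, 4, 2] ∈ F_7^5.


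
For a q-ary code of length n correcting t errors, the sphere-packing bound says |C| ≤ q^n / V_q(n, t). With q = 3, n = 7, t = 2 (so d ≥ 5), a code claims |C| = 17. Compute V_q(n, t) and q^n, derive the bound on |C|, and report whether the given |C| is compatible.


V_q(n, t) = 99, q^n = 2187, Hamming bound = 22, |C| = 17 ≤ bound (satisfied).

Step 1: Compute V_q(n, t) = Σ_{j=0}^2 C(n, j) (q−1)^j.
  j = 0: C(7,0)·(2)^0 = 1·1 = 1.
  j = 1: C(7,1)·(2)^1 = 7·2 = 14.
  j = 2: C(7,2)·(2)^2 = 21·4 = 84.
  V_q(n, t) = 1 + 14 + 84 = 99.
Step 2: q^n = 3^7 = 2187.
Step 3: Hamming bound ⌊q^n / V_q(n,t)⌋ = ⌊2187/99⌋ = 22.
Step 4: Compare |C| = 17 to 22: satisfied.
The claimed |C| lies below the Hamming bound.


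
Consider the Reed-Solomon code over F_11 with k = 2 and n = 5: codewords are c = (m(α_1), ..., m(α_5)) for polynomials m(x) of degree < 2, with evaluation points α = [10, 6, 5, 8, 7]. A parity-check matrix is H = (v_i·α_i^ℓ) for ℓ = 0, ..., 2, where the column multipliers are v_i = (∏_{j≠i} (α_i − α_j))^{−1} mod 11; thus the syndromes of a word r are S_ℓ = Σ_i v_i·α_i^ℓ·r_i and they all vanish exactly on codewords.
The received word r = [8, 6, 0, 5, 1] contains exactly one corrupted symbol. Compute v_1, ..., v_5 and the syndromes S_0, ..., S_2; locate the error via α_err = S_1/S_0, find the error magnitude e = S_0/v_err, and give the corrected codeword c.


S = (2, 5, 7), error at position 4, error magnitude e = 9, c = [8, 6, 0, 7, 1].

Step 1: column multipliers v_i = (∏_{j≠i}(α_i − α_j))^{−1} mod 11.
  i = 1 (α = 10): (10−6)(10−5)(10−8)(10−7) = 4·5·2·3 = 120 ≡ 10, so v_1 = 10^{−1} = 10 (mod 11).
  i = 2 (α = 6): (6−10)(6−5)(6−8)(6−7) = (−4)·1·(−2)·(−1) = −8 ≡ 3, so v_2 = 3^{−1} = 4 (mod 11).
  i = 3 (α = 5): (5−10)(5−6)(5−8)(5−7) = (−5)·(−1)·(−3)·(−2) = 30 ≡ 8, so v_3 = 8^{−1} = 7 (mod 11).
  i = 4 (α = 8): (8−10)(8−6)(8−5)(8−7) = (−2)·2·3·1 = −12 ≡ 10, so v_4 = 10^{−1} = 10 (mod 11).
  i = 5 (α = 7): (7−10)(7−6)(7−5)(7−8) = (−3)·1·2·(−1) = 6 ≡ 6, so v_5 = 6^{−1} = 2 (mod 11).
  v = [10, 4, 7, 10, 2].
Step 2: syndromes of r = [8, 6, 0, 5, 1] (all sums mod 11).
  S_0 = Σ v_i r_i = 10·8 + 4·6 + 7·0 + 10·5 + 2·1 = 156 ≡ 2.
  S_1 = Σ v_i α_i r_i = 10·10·8 + 4·6·6 + 7·5·0 + 10·8·5 + 2·7·1 = 1358 ≡ 5.
  α_i^2 mod 11 = [1, 3, 3, 9, 5].
  S_2 = Σ v_i α_i^2 r_i = 10·1·8 + 4·3·6 + 7·3·0 + 10·9·5 + 2·5·1 = 612 ≡ 7.
  S = (2, 5, 7) ≠ 0, so r is not a codeword (an error is present).
Step 3: locate the error. For a single error e at position i, S_ℓ = v_i·e·α_i^ℓ, so α_err = S_1/S_0.
  S_0^{−1} = 2^{−1} = 6 (mod 11), so α_err = 5·6 = 30 ≡ 8 = α_4. Error position i = 4.
  Consistency check: S_2/S_1 = 7·9 = 63 ≡ 8 = α_err ✓ (single-error assumption holds).
Step 4: error magnitude e = S_0/v_4 = S_0·∏_{j≠4}(α_4 − α_j) = 2·10 = 20 ≡ 9 (mod 11).
Step 5: correct position 4: c_4 = r_4 − e = 5 − 9 ≡ 7 (mod 11). Hence c = [8, 6, 0, 7, 1].
  Check: interpolating c through the α_i gives m(x) = 3 + 6·x (degree < 2) with m(α_i) = c_i for every i, so c is indeed a codeword.
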